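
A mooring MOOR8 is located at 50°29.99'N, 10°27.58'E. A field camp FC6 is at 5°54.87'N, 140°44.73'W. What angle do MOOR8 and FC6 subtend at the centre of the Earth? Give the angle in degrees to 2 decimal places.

118.36°

MOOR8: φ = +50.49983°, λ = +10.45967°
FC6: φ = +5.91450°, λ = -140.74550°
Δφ = -44.5853°,  Δλ = -151.2052°
a = sin²(Δφ/2) + cos φ₁ cos φ₂ sin²(Δλ/2) = 0.737475
c = 2·arcsin(√a) = 2.065704 rad = 118.3561°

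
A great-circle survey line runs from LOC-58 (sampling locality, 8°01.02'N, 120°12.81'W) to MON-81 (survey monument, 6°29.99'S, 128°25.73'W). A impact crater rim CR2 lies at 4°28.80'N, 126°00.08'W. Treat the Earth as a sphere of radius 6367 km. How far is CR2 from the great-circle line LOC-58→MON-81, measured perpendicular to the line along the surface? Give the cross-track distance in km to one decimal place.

LOC-58: φ = +8.01700°, λ = -120.21350°
MON-81: φ = -6.49983°, λ = -128.42883°
CR2: φ = +4.48000°, λ = -126.00133°
δ₁₃ = central angle LOC-58→CR2 = 0.117860 rad  (haversine)
θ₁₃ = bearing LOC-58→CR2 = 238.760°,  θ₁₂ = bearing LOC-58→MON-81 = 209.667°
dₓₜ = R·arcsin(sin δ₁₃ · sin(θ₁₃ − θ₁₂)) = 6367·arcsin(0.11759·sin(29.093°)) = 364.222 km
|dₓₜ| = 364.222 km

364.2 km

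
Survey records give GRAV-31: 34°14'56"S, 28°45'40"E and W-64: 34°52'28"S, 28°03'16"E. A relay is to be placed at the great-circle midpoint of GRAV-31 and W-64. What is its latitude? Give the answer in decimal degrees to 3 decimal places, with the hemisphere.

GRAV-31: φ = -34.24889°, λ = +28.76111°
W-64: φ = -34.87444°, λ = +28.05444°
Bx = cos φ₂ cos Δλ = 0.820345,  By = cos φ₂ sin Δλ = -0.010118
φₘ = atan2(sin φ₁ + sin φ₂, √((cos φ₁ + Bx)² + By²)) = -34.56218°
λₘ = λ₁ + atan2(By, cos φ₁ + Bx) = 28.40911°

34.562°S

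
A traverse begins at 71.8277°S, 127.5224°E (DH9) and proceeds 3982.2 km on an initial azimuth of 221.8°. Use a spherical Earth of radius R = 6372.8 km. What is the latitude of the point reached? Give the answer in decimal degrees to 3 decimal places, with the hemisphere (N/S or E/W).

δ = d/R = 3982.2/6372.8 = 0.624874 rad
φ₂ = arcsin(sin φ₁ cos δ + cos φ₁ sin δ cos θ)
   = arcsin(-0.95012·0.81104 + 0.31188·0.58500·-0.74548) = -65.03875°
λ₂ = λ₁ + atan2(sin θ sin δ cos φ₁, cos δ − sin φ₁ sin φ₂) = 15.03536°

65.039°S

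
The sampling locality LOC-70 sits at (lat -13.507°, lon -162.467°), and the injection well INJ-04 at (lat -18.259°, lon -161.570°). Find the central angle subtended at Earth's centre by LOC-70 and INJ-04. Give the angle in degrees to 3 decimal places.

4.830°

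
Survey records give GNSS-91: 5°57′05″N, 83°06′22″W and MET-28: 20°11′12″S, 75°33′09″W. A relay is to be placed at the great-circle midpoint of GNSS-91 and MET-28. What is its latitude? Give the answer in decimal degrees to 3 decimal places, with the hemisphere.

7.133°S

GNSS-91: φ = +5.95139°, λ = -83.10611°
MET-28: φ = -20.18667°, λ = -75.55250°
Bx = cos φ₂ cos Δλ = 0.930429,  By = cos φ₂ sin Δλ = 0.123379
φₘ = atan2(sin φ₁ + sin φ₂, √((cos φ₁ + Bx)² + By²)) = -7.13296°
λₘ = λ₁ + atan2(By, cos φ₁ + Bx) = -79.43894°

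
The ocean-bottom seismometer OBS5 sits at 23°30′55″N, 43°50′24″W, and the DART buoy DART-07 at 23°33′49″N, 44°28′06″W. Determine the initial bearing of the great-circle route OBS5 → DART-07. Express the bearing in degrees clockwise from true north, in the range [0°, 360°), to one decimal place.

274.9°

OBS5: φ = +23.51528°, λ = -43.84000°
DART-07: φ = +23.56361°, λ = -44.46833°
Δλ = -0.6283°
y = sin Δλ · cos φ₂ = -0.010052
x = cos φ₁ sin φ₂ − sin φ₁ cos φ₂ cos Δλ = 0.000866
θ = atan2(y, x) = -85.0784° → 274.9216° (mod 360°)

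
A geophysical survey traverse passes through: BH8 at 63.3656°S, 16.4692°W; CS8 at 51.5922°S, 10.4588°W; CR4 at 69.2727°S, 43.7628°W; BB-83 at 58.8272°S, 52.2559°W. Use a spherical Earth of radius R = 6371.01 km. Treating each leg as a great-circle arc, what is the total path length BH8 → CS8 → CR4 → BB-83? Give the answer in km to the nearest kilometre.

5206 km

BH8→CS8: c = 0.212857 rad, d = 1356.12 km
CS8→CR4: c = 0.411168 rad, d = 2619.55 km
CR4→BB-83: c = 0.193075 rad, d = 1230.08 km
Total = 1356.12 + 2619.55 + 1230.08 = 5205.76 km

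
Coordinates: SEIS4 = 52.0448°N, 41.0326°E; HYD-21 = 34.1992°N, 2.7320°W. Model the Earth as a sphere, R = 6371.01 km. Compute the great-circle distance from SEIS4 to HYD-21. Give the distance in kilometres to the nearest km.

Δφ = -17.8456°,  Δλ = -43.7646°
a = sin²(Δφ/2) + cos φ₁ cos φ₂ sin²(Δλ/2) = 0.094718
c = 2·arcsin(√a) = 0.625682 rad = 35.8490°
d = R·c = 6371.01 × 0.625682 = 3986.2 km

3986 km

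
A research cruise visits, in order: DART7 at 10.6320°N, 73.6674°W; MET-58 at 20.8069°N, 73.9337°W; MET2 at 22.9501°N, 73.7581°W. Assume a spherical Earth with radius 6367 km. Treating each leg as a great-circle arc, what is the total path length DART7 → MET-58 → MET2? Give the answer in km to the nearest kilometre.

DART7→MET-58: c = 0.177642 rad, d = 1131.04 km
MET-58→MET2: c = 0.037514 rad, d = 238.85 km
Total = 1131.04 + 238.85 = 1369.90 km

1370 km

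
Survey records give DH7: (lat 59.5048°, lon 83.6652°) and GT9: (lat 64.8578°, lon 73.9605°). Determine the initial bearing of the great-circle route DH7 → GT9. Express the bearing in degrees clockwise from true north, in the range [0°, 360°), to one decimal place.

324.0°

Δλ = -9.7047°
y = sin Δλ · cos φ₂ = -0.071620
x = cos φ₁ sin φ₂ − sin φ₁ cos φ₂ cos Δλ = 0.098531
θ = atan2(y, x) = -36.0126° → 323.9874° (mod 360°)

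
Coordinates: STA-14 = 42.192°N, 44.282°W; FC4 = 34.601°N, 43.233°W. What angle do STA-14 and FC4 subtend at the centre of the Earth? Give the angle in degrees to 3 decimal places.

7.635°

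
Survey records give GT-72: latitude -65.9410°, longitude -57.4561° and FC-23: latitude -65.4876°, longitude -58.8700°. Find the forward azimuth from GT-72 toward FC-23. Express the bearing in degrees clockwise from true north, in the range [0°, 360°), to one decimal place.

Δλ = -1.4139°
y = sin Δλ · cos φ₂ = -0.010237
x = cos φ₁ sin φ₂ − sin φ₁ cos φ₂ cos Δλ = 0.007798
θ = atan2(y, x) = -52.7030° → 307.2970° (mod 360°)

307.3°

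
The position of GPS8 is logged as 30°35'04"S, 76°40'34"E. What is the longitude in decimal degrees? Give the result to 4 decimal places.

76° + 40′/60 + 34″/3600 = 76 + 0.66667 + 0.00944 = 76.6761°

76.6761°E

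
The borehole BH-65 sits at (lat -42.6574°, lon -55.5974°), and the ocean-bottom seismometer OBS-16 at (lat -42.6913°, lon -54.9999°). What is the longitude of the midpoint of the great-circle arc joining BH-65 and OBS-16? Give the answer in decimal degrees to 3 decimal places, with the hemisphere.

55.299°W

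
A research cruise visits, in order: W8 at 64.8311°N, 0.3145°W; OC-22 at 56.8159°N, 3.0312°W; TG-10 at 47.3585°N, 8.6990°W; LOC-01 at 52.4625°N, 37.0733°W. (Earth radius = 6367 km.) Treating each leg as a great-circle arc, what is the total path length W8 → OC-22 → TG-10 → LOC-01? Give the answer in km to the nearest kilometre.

W8→OC-22: c = 0.141756 rad, d = 902.56 km
OC-22→TG-10: c = 0.175751 rad, d = 1119.01 km
TG-10→LOC-01: c = 0.328740 rad, d = 2093.09 km
Total = 902.56 + 1119.01 + 2093.09 = 4114.65 km

4115 km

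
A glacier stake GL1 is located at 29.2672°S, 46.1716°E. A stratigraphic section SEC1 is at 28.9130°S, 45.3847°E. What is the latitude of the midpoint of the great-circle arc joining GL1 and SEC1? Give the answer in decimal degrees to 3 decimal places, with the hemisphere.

Bx = cos φ₂ cos Δλ = 0.875272,  By = cos φ₂ sin Δλ = -0.012022
φₘ = atan2(sin φ₁ + sin φ₂, √((cos φ₁ + Bx)² + By²)) = -29.09067°
λₘ = λ₁ + atan2(By, cos φ₁ + Bx) = 45.77747°

29.091°S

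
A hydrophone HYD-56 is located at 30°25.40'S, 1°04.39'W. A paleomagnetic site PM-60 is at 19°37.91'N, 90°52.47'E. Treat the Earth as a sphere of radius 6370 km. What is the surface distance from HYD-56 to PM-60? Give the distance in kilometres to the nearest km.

HYD-56: φ = -30.42333°, λ = -1.07317°
PM-60: φ = +19.63183°, λ = +90.87450°
Δφ = 50.0552°,  Δλ = 91.9477°
a = sin²(Δφ/2) + cos φ₁ cos φ₂ sin²(Δλ/2) = 0.598868
c = 2·arcsin(√a) = 1.769844 rad = 101.4046°
d = R·c = 6370 × 1.769844 = 11273.9 km

11274 km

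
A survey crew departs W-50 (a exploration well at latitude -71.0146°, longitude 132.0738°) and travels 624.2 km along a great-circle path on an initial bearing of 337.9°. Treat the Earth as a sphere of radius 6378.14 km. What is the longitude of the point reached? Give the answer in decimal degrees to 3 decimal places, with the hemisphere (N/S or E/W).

126.943°E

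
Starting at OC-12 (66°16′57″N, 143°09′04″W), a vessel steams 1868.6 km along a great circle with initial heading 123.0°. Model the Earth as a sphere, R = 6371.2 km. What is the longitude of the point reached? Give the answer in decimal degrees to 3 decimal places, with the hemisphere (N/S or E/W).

118.536°W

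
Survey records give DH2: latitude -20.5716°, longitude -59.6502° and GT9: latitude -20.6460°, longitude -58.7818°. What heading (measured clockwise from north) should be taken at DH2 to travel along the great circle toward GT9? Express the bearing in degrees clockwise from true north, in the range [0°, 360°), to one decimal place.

Δλ = 0.8684°
y = sin Δλ · cos φ₂ = 0.014183
x = cos φ₁ sin φ₂ − sin φ₁ cos φ₂ cos Δλ = -0.001336
θ = atan2(y, x) = 95.3826° → 95.3826° (mod 360°)

95.4°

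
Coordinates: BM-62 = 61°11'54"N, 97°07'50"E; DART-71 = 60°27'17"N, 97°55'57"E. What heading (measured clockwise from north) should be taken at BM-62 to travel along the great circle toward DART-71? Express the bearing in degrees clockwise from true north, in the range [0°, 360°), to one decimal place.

151.9°

BM-62: φ = +61.19833°, λ = +97.13056°
DART-71: φ = +60.45472°, λ = +97.93250°
Δλ = 0.8019°
y = sin Δλ · cos φ₂ = 0.006902
x = cos φ₁ sin φ₂ − sin φ₁ cos φ₂ cos Δλ = -0.012936
θ = atan2(y, x) = 151.9187° → 151.9187° (mod 360°)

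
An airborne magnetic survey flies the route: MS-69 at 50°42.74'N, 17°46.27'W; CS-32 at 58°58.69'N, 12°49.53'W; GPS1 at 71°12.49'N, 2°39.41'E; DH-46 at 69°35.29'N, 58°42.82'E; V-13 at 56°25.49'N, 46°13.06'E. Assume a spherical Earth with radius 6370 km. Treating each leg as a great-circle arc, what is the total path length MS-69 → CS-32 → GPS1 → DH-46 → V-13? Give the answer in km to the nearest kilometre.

MS-69: φ = +50.71233°, λ = -17.77117°
CS-32: φ = +58.97817°, λ = -12.82550°
GPS1: φ = +71.20817°, λ = +2.65683°
DH-46: φ = +69.58817°, λ = +58.71367°
V-13: φ = +56.42483°, λ = +46.21767°
MS-69→CS-32: c = 0.152485 rad, d = 971.33 km
CS-32→GPS1: c = 0.240240 rad, d = 1530.33 km
GPS1→DH-46: c = 0.317612 rad, d = 2023.19 km
DH-46→V-13: c = 0.249014 rad, d = 1586.22 km
Total = 971.33 + 1530.33 + 2023.19 + 1586.22 = 6111.06 km

6111 km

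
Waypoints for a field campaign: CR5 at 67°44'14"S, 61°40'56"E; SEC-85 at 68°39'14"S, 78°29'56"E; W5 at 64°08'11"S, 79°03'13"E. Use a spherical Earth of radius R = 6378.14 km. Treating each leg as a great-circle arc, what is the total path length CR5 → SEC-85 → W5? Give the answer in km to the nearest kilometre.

CR5: φ = -67.73722°, λ = +61.68222°
SEC-85: φ = -68.65389°, λ = +78.49889°
W5: φ = -64.13639°, λ = +79.05361°
CR5→SEC-85: c = 0.109831 rad, d = 700.52 km
SEC-85→W5: c = 0.078940 rad, d = 503.49 km
Total = 700.52 + 503.49 = 1204.01 km

1204 km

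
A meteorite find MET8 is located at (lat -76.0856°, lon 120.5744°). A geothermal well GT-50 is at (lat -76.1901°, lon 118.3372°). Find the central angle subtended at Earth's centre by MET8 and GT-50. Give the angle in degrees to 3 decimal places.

0.546°

Δφ = -0.1045°,  Δλ = -2.2372°
a = sin²(Δφ/2) + cos φ₁ cos φ₂ sin²(Δλ/2) = 0.000023
c = 2·arcsin(√a) = 0.009531 rad = 0.5461°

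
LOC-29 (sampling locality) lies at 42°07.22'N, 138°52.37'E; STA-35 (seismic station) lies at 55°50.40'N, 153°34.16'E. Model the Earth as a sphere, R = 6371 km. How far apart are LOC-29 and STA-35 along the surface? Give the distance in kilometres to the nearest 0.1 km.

LOC-29: φ = +42.12033°, λ = +138.87283°
STA-35: φ = +55.84000°, λ = +153.56933°
Δφ = 13.7197°,  Δλ = 14.6965°
a = sin²(Δφ/2) + cos φ₁ cos φ₂ sin²(Δλ/2) = 0.021079
c = 2·arcsin(√a) = 0.291404 rad = 16.6962°
d = R·c = 6371 × 0.291404 = 1856.5 km

1856.5 km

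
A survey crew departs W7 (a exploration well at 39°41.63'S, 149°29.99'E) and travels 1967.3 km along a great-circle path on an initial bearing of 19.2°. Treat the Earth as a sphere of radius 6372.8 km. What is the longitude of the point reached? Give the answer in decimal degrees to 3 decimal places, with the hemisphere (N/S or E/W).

155.723°E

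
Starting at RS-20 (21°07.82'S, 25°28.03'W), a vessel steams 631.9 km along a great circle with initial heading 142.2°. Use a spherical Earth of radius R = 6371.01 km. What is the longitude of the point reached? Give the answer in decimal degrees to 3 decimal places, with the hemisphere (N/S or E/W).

RS-20: φ = -21.13033°, λ = -25.46717°
δ = d/R = 631.9/6371.01 = 0.099184 rad
φ₂ = arcsin(sin φ₁ cos δ + cos φ₁ sin δ cos θ)
   = arcsin(-0.36049·0.99509 + 0.93276·0.09902·-0.79016) = -25.57551°
λ₂ = λ₁ + atan2(sin θ sin δ cos φ₁, cos δ − sin φ₁ sin φ₂) = -21.60920°

21.609°W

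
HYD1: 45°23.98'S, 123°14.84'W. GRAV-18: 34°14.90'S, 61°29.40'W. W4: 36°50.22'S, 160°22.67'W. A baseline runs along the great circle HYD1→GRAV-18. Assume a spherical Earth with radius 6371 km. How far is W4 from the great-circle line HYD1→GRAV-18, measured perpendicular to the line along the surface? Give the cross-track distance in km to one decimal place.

277.1 km

HYD1: φ = -45.39967°, λ = -123.24733°
GRAV-18: φ = -34.24833°, λ = -61.49000°
W4: φ = -36.83700°, λ = -160.37783°
δ₁₃ = central angle HYD1→W4 = 0.505522 rad  (haversine)
θ₁₃ = bearing HYD1→W4 = 273.950°,  θ₁₂ = bearing HYD1→GRAV-18 = 99.101°
dₓₜ = R·arcsin(sin δ₁₃ · sin(θ₁₃ − θ₁₂)) = 6371·arcsin(0.48426·sin(174.849°)) = 277.075 km
|dₓₜ| = 277.075 km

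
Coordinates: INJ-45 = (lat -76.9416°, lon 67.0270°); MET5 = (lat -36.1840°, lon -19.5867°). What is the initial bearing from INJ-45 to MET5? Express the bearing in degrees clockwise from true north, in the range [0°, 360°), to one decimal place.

Δλ = -86.6137°
y = sin Δλ · cos φ₂ = -0.805716
x = cos φ₁ sin φ₂ − sin φ₁ cos φ₂ cos Δλ = -0.086951
θ = atan2(y, x) = -96.1594° → 263.8406° (mod 360°)

263.8°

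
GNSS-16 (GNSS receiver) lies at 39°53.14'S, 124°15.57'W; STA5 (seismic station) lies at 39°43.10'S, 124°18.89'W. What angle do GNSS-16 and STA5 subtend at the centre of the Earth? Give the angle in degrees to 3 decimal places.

0.173°

GNSS-16: φ = -39.88567°, λ = -124.25950°
STA5: φ = -39.71833°, λ = -124.31483°
Δφ = 0.1673°,  Δλ = -0.0553°
a = sin²(Δφ/2) + cos φ₁ cos φ₂ sin²(Δλ/2) = 0.000002
c = 2·arcsin(√a) = 0.003013 rad = 0.1726°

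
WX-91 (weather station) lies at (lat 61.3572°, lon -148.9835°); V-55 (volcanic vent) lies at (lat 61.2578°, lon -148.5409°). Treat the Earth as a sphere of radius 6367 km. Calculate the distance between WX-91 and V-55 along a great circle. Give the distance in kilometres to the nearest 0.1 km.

26.1 km

Δφ = -0.0994°,  Δλ = 0.4426°
a = sin²(Δφ/2) + cos φ₁ cos φ₂ sin²(Δλ/2) = 0.000004
c = 2·arcsin(√a) = 0.004094 rad = 0.2346°
d = R·c = 6367 × 0.004094 = 26.1 km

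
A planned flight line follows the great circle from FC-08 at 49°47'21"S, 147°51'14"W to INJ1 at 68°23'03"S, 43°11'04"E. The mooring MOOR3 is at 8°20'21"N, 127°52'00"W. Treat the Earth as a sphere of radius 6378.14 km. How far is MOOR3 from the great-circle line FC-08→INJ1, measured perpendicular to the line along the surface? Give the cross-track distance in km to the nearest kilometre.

1761 km

FC-08: φ = -49.78917°, λ = -147.85389°
INJ1: φ = -68.38417°, λ = +43.18444°
MOOR3: φ = +8.33917°, λ = -127.86667°
δ₁₃ = central angle FC-08→MOOR3 = 1.059229 rad  (haversine)
θ₁₃ = bearing FC-08→MOOR3 = 22.821°,  θ₁₂ = bearing FC-08→INJ1 = 184.602°
dₓₜ = R·arcsin(sin δ₁₃ · sin(θ₁₃ − θ₁₂)) = 6378.14·arcsin(0.87198·sin(-161.781°)) = -1761.138 km
|dₓₜ| = 1761.138 km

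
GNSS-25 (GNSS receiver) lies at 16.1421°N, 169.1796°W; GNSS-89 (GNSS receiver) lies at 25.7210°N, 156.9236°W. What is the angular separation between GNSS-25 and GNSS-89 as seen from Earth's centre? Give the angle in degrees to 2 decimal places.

14.91°

Δφ = 9.5789°,  Δλ = 12.2560°
a = sin²(Δφ/2) + cos φ₁ cos φ₂ sin²(Δλ/2) = 0.016833
c = 2·arcsin(√a) = 0.260218 rad = 14.9094°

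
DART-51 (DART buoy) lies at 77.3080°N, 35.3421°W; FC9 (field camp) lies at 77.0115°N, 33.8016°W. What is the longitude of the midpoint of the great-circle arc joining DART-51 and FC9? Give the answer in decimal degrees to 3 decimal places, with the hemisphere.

34.563°W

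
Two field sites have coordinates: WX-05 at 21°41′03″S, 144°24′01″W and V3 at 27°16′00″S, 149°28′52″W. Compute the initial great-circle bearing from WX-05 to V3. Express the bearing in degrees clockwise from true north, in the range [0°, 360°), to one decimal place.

WX-05: φ = -21.68417°, λ = -144.40028°
V3: φ = -27.26667°, λ = -149.48111°
Δλ = -5.0808°
y = sin Δλ · cos φ₂ = -0.078721
x = cos φ₁ sin φ₂ − sin φ₁ cos φ₂ cos Δλ = -0.098569
θ = atan2(y, x) = -141.3881° → 218.6119° (mod 360°)

218.6°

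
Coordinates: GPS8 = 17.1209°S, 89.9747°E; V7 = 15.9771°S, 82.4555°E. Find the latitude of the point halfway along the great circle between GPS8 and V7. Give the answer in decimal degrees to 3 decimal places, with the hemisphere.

16.583°S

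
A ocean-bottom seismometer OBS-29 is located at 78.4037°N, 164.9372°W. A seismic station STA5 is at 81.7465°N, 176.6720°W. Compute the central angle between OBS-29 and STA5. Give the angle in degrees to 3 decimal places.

Δφ = 3.3428°,  Δλ = -11.7348°
a = sin²(Δφ/2) + cos φ₁ cos φ₂ sin²(Δλ/2) = 0.001152
c = 2·arcsin(√a) = 0.067904 rad = 3.8906°

3.891°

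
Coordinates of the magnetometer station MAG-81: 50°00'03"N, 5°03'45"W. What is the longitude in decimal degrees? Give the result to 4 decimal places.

5° + 3′/60 + 45″/3600 = 5 + 0.05000 + 0.01250 = 5.0625°

5.0625°W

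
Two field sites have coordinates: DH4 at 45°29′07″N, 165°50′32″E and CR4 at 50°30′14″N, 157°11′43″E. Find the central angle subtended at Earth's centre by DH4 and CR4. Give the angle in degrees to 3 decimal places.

7.651°

DH4: φ = +45.48528°, λ = +165.84222°
CR4: φ = +50.50389°, λ = +157.19528°
Δφ = 5.0186°,  Δλ = -8.6469°
a = sin²(Δφ/2) + cos φ₁ cos φ₂ sin²(Δλ/2) = 0.004451
c = 2·arcsin(√a) = 0.133532 rad = 7.6508°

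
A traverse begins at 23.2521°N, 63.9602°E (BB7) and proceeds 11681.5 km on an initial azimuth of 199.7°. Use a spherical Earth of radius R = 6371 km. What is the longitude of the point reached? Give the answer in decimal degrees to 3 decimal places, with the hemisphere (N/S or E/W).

δ = d/R = 11681.5/6371 = 1.833543 rad
φ₂ = arcsin(sin φ₁ cos δ + cos φ₁ sin δ cos θ)
   = arcsin(0.39478·-0.25973 + 0.91878·0.96568·-0.94147) = -69.69384°
λ₂ = λ₁ + atan2(sin θ sin δ cos φ₁, cos δ − sin φ₁ sin φ₂) = -5.76105°

5.761°W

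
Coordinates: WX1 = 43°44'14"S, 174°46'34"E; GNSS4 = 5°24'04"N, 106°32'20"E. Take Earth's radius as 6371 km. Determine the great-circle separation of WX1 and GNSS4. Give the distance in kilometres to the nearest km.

WX1: φ = -43.73722°, λ = +174.77611°
GNSS4: φ = +5.40111°, λ = +106.53889°
Δφ = 49.1383°,  Δλ = -68.2372°
a = sin²(Δφ/2) + cos φ₁ cos φ₂ sin²(Δλ/2) = 0.399190
c = 2·arcsin(√a) = 1.367785 rad = 78.3683°
d = R·c = 6371 × 1.367785 = 8714.2 km

8714 km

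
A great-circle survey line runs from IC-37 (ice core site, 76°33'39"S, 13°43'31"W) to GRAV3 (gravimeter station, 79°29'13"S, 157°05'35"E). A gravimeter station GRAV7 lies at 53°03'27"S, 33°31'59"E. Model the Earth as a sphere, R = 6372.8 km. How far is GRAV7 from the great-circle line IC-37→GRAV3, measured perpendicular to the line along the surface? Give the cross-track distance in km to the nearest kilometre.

3013 km

IC-37: φ = -76.56083°, λ = -13.72528°
GRAV3: φ = -79.48694°, λ = +157.09306°
GRAV7: φ = -53.05750°, λ = +33.53306°
δ₁₃ = central angle IC-37→GRAV7 = 0.511205 rad  (haversine)
θ₁₃ = bearing IC-37→GRAV7 = 64.453°,  θ₁₂ = bearing IC-37→GRAV3 = 175.875°
dₓₜ = R·arcsin(sin δ₁₃ · sin(θ₁₃ − θ₁₂)) = 6372.8·arcsin(0.48923·sin(-111.422°)) = -3013.409 km
|dₓₜ| = 3013.409 km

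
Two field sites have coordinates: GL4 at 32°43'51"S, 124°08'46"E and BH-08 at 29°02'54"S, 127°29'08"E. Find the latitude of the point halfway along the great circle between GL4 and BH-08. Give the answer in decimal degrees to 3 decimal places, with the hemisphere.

30.900°S

GL4: φ = -32.73083°, λ = +124.14611°
BH-08: φ = -29.04833°, λ = +127.48556°
Bx = cos φ₂ cos Δλ = 0.872726,  By = cos φ₂ sin Δλ = 0.050924
φₘ = atan2(sin φ₁ + sin φ₂, √((cos φ₁ + Bx)² + By²)) = -30.90030°
λₘ = λ₁ + atan2(By, cos φ₁ + Bx) = 125.84795°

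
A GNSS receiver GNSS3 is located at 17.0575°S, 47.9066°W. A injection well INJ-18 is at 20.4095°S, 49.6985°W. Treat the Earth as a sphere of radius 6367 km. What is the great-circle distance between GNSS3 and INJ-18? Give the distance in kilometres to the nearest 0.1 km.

Δφ = -3.3520°,  Δλ = -1.7919°
a = sin²(Δφ/2) + cos φ₁ cos φ₂ sin²(Δλ/2) = 0.001074
c = 2·arcsin(√a) = 0.065571 rad = 3.7569°
d = R·c = 6367 × 0.065571 = 417.5 km

417.5 km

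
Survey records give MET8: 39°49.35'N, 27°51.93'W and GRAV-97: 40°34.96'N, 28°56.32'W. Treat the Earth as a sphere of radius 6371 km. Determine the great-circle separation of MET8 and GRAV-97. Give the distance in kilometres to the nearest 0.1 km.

124.3 km

MET8: φ = +39.82250°, λ = -27.86550°
GRAV-97: φ = +40.58267°, λ = -28.93867°
Δφ = 0.7602°,  Δλ = -1.0732°
a = sin²(Δφ/2) + cos φ₁ cos φ₂ sin²(Δλ/2) = 0.000095
c = 2·arcsin(√a) = 0.019511 rad = 1.1179°
d = R·c = 6371 × 0.019511 = 124.3 km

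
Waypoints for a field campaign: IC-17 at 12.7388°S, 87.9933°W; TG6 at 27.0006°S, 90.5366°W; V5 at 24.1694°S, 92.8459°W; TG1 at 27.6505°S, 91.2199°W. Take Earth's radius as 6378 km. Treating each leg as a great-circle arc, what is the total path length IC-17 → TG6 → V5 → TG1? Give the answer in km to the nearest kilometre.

IC-17→TG6: c = 0.252367 rad, d = 1609.60 km
TG6→V5: c = 0.061341 rad, d = 391.24 km
V5→TG1: c = 0.065899 rad, d = 420.30 km
Total = 1609.60 + 391.24 + 420.30 = 2421.13 km

2421 km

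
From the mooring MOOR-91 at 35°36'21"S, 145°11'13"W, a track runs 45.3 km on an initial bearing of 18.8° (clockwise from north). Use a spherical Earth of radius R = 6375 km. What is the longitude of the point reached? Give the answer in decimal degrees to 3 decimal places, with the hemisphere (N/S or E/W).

MOOR-91: φ = -35.60583°, λ = -145.18694°
δ = d/R = 45.3/6375 = 0.007106 rad
φ₂ = arcsin(sin φ₁ cos δ + cos φ₁ sin δ cos θ)
   = arcsin(-0.58221·0.99997 + 0.81304·0.00711·0.94665) = -35.22031°
λ₂ = λ₁ + atan2(sin θ sin δ cos φ₁, cos δ − sin φ₁ sin φ₂) = -145.02634°

145.026°W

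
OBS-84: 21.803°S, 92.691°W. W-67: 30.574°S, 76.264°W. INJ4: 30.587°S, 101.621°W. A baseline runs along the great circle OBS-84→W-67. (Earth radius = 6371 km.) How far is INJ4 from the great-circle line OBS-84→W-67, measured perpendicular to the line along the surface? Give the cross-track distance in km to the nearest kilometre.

1313 km

δ₁₃ = central angle OBS-84→INJ4 = 0.207336 rad  (haversine)
θ₁₃ = bearing OBS-84→INJ4 = 220.477°,  θ₁₂ = bearing OBS-84→W-67 = 124.212°
dₓₜ = R·arcsin(sin δ₁₃ · sin(θ₁₃ − θ₁₂)) = 6371·arcsin(0.20585·sin(96.266°)) = 1312.932 km
|dₓₜ| = 1312.932 km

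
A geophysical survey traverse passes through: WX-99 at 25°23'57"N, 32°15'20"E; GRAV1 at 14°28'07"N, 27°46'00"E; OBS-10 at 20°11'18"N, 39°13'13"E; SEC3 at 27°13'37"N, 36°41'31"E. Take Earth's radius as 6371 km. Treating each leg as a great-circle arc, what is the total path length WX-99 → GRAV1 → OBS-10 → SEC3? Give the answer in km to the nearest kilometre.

3498 km

WX-99: φ = +25.39917°, λ = +32.25556°
GRAV1: φ = +14.46861°, λ = +27.76667°
OBS-10: φ = +20.18833°, λ = +39.22028°
SEC3: φ = +27.22694°, λ = +36.69194°
WX-99→GRAV1: c = 0.204441 rad, d = 1302.49 km
GRAV1→OBS-10: c = 0.215248 rad, d = 1371.35 km
OBS-10→SEC3: c = 0.129308 rad, d = 823.82 km
Total = 1302.49 + 1371.35 + 823.82 = 3497.66 km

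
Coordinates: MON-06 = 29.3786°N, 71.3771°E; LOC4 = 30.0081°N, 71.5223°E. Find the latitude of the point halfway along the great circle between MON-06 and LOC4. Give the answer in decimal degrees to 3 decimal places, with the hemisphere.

Bx = cos φ₂ cos Δλ = 0.865952,  By = cos φ₂ sin Δλ = 0.002195
φₘ = atan2(sin φ₁ + sin φ₂, √((cos φ₁ + Bx)² + By²)) = 29.69337°
λₘ = λ₁ + atan2(By, cos φ₁ + Bx) = 71.44947°

29.693°N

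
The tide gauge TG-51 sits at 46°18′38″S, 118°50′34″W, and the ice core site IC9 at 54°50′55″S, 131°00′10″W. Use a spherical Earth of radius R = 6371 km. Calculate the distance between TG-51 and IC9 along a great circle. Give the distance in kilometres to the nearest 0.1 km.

TG-51: φ = -46.31056°, λ = -118.84278°
IC9: φ = -54.84861°, λ = -131.00278°
Δφ = -8.5381°,  Δλ = -12.1600°
a = sin²(Δφ/2) + cos φ₁ cos φ₂ sin²(Δλ/2) = 0.010003
c = 2·arcsin(√a) = 0.200362 rad = 11.4799°
d = R·c = 6371 × 0.200362 = 1276.5 km

1276.5 km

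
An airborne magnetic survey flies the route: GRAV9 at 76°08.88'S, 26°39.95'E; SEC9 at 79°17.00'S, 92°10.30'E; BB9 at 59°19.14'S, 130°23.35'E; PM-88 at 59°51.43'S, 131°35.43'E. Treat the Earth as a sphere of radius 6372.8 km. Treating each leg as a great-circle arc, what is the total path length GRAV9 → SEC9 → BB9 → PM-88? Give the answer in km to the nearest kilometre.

4163 km

GRAV9: φ = -76.14800°, λ = +26.66583°
SEC9: φ = -79.28333°, λ = +92.17167°
BB9: φ = -59.31900°, λ = +130.38917°
PM-88: φ = -59.85717°, λ = +131.59050°
GRAV9→SEC9: c = 0.235314 rad, d = 1499.61 km
SEC9→BB9: c = 0.403815 rad, d = 2573.43 km
BB9→PM-88: c = 0.014173 rad, d = 90.32 km
Total = 1499.61 + 2573.43 + 90.32 = 4163.36 km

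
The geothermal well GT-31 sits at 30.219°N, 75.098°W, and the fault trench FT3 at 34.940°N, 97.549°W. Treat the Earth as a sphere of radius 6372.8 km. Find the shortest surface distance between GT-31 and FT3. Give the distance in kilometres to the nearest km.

2164 km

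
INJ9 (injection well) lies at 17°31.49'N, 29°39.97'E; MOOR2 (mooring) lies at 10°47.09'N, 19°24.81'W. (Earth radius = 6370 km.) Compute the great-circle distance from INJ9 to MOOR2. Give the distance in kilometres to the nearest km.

5330 km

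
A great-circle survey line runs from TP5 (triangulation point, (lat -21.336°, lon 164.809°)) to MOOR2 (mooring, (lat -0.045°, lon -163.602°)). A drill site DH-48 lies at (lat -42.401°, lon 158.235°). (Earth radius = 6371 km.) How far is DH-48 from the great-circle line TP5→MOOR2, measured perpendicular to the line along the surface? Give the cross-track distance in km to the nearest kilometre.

1729 km

δ₁₃ = central angle TP5→DH-48 = 0.380038 rad  (haversine)
θ₁₃ = bearing TP5→DH-48 = 193.174°,  θ₁₂ = bearing TP5→MOOR2 = 59.448°
dₓₜ = R·arcsin(sin δ₁₃ · sin(θ₁₃ − θ₁₂)) = 6371·arcsin(0.37096·sin(133.726°)) = 1729.050 km
|dₓₜ| = 1729.050 km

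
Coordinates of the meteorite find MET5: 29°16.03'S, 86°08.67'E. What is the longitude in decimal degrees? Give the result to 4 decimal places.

86.1445°E

86° + 8.67′/60 = 86 + 0.14450 = 86.1445°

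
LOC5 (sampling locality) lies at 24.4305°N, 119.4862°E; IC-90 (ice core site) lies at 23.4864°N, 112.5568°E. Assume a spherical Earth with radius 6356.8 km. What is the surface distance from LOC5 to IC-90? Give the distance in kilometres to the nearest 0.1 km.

Δφ = -0.9441°,  Δλ = -6.9294°
a = sin²(Δφ/2) + cos φ₁ cos φ₂ sin²(Δλ/2) = 0.003118
c = 2·arcsin(√a) = 0.111729 rad = 6.4016°
d = R·c = 6356.8 × 0.111729 = 710.2 km

710.2 km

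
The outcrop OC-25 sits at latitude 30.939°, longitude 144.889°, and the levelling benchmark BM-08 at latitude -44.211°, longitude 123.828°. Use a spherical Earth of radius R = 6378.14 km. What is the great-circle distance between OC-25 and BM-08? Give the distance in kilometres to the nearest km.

8635 km

Δφ = -75.1500°,  Δλ = -21.0610°
a = sin²(Δφ/2) + cos φ₁ cos φ₂ sin²(Δλ/2) = 0.392390
c = 2·arcsin(√a) = 1.353879 rad = 77.5715°
d = R·c = 6378.14 × 1.353879 = 8635.2 km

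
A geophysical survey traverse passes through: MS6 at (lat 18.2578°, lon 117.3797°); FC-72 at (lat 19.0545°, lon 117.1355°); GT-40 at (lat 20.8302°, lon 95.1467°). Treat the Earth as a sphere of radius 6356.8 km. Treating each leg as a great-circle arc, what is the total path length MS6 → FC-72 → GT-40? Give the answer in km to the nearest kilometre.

2392 km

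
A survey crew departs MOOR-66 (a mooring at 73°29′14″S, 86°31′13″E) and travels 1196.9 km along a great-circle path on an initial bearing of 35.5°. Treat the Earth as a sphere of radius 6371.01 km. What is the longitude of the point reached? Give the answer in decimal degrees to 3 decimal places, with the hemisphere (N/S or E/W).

MOOR-66: φ = -73.48722°, λ = +86.52028°
δ = d/R = 1196.9/6371.01 = 0.187867 rad
φ₂ = arcsin(sin φ₁ cos δ + cos φ₁ sin δ cos θ)
   = arcsin(-0.95876·0.98240 + 0.28423·0.18676·0.81412) = -63.98389°
λ₂ = λ₁ + atan2(sin θ sin δ cos φ₁, cos δ − sin φ₁ sin φ₂) = 100.83571°

100.836°E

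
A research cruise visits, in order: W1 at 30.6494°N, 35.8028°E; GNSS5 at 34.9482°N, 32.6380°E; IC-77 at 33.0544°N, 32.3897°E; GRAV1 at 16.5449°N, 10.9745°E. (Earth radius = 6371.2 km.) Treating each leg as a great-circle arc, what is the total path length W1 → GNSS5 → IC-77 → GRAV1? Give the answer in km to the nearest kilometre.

W1→GNSS5: c = 0.088219 rad, d = 562.06 km
GNSS5→IC-77: c = 0.033248 rad, d = 211.83 km
IC-77→GRAV1: c = 0.443392 rad, d = 2824.94 km
Total = 562.06 + 211.83 + 2824.94 = 3598.83 km

3599 km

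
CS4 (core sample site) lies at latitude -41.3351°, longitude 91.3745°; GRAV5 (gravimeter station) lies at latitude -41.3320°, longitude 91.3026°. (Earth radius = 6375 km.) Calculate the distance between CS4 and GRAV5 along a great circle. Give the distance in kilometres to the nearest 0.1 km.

Δφ = 0.0031°,  Δλ = -0.0719°
a = sin²(Δφ/2) + cos φ₁ cos φ₂ sin²(Δλ/2) = 0.000000
c = 2·arcsin(√a) = 0.000944 rad = 0.0541°
d = R·c = 6375 × 0.000944 = 6.0 km

6.0 km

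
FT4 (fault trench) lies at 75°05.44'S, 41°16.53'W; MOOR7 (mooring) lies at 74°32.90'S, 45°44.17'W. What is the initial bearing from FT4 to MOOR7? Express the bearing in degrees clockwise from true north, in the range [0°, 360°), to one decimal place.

FT4: φ = -75.09067°, λ = -41.27550°
MOOR7: φ = -74.54833°, λ = -45.73617°
Δλ = -4.4607°
y = sin Δλ · cos φ₂ = -0.020721
x = cos φ₁ sin φ₂ − sin φ₁ cos φ₂ cos Δλ = 0.008686
θ = atan2(y, x) = -67.2584° → 292.7416° (mod 360°)

292.7°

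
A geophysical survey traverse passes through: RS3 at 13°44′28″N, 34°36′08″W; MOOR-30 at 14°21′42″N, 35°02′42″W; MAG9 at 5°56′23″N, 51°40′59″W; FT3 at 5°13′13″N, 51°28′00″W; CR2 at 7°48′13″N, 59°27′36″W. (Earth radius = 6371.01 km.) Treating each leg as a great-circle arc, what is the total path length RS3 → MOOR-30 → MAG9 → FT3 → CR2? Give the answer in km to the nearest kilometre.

3142 km

RS3: φ = +13.74111°, λ = -34.60222°
MOOR-30: φ = +14.36167°, λ = -35.04500°
MAG9: φ = +5.93972°, λ = -51.68306°
FT3: φ = +5.22028°, λ = -51.46667°
CR2: φ = +7.80361°, λ = -59.46000°
RS3→MOOR-30: c = 0.013172 rad, d = 83.92 km
MOOR-30→MAG9: c = 0.321144 rad, d = 2046.01 km
MAG9→FT3: c = 0.013107 rad, d = 83.51 km
FT3→CR2: c = 0.145746 rad, d = 928.55 km
Total = 83.92 + 2046.01 + 83.51 + 928.55 = 3141.98 km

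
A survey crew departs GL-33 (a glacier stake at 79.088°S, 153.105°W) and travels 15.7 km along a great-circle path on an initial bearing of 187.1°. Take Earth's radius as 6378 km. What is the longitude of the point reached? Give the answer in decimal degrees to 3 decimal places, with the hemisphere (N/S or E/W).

δ = d/R = 15.7/6378 = 0.002462 rad
φ₂ = arcsin(sin φ₁ cos δ + cos φ₁ sin δ cos θ)
   = arcsin(-0.98192·1.00000 + 0.18930·0.00246·-0.99233) = -79.22794°
λ₂ = λ₁ + atan2(sin θ sin δ cos φ₁, cos δ − sin φ₁ sin φ₂) = -153.19827°

153.198°W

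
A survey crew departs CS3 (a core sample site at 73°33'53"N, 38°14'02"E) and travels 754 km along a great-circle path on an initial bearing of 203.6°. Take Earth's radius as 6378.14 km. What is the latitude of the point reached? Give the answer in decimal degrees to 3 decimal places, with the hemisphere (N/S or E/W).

67.201°N

CS3: φ = +73.56472°, λ = +38.23389°
δ = d/R = 754/6378.14 = 0.118216 rad
φ₂ = arcsin(sin φ₁ cos δ + cos φ₁ sin δ cos θ)
   = arcsin(0.95914·0.99302 + 0.28293·0.11794·-0.91636) = 67.20062°
λ₂ = λ₁ + atan2(sin θ sin δ cos φ₁, cos δ − sin φ₁ sin φ₂) = 31.23500°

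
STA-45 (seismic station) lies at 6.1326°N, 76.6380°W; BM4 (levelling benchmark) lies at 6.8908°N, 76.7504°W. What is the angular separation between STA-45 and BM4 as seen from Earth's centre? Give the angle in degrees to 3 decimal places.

0.766°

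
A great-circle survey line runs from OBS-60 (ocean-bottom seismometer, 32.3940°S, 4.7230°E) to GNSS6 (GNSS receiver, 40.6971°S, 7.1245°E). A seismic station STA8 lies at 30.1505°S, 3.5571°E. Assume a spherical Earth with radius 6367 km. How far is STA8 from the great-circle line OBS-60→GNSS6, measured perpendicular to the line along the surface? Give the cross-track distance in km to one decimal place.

56.1 km

δ₁₃ = central angle OBS-60→STA8 = 0.042844 rad  (haversine)
θ₁₃ = bearing OBS-60→STA8 = 335.746°,  θ₁₂ = bearing OBS-60→GNSS6 = 167.623°
dₓₜ = R·arcsin(sin δ₁₃ · sin(θ₁₃ − θ₁₂)) = 6367·arcsin(0.04283·sin(168.123°)) = 56.128 km
|dₓₜ| = 56.128 km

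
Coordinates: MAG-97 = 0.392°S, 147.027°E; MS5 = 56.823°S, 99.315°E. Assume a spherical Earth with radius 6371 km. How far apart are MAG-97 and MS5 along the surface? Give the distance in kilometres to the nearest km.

7566 km

Δφ = -56.4310°,  Δλ = -47.7120°
a = sin²(Δφ/2) + cos φ₁ cos φ₂ sin²(Δλ/2) = 0.313038
c = 2·arcsin(√a) = 1.187560 rad = 68.0422°
d = R·c = 6371 × 1.187560 = 7565.9 km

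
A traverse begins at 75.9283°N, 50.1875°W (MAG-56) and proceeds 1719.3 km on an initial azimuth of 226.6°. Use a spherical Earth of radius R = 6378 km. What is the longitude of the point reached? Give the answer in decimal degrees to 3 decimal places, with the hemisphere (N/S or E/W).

75.353°W

δ = d/R = 1719.3/6378 = 0.269567 rad
φ₂ = arcsin(sin φ₁ cos δ + cos φ₁ sin δ cos θ)
   = arcsin(0.96999·0.96389 + 0.24314·0.26631·-0.68709) = 62.93272°
λ₂ = λ₁ + atan2(sin θ sin δ cos φ₁, cos δ − sin φ₁ sin φ₂) = -75.35302°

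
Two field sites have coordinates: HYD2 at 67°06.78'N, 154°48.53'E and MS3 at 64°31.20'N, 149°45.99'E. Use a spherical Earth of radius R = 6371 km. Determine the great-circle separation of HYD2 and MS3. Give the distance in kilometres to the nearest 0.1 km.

368.4 km

HYD2: φ = +67.11300°, λ = +154.80883°
MS3: φ = +64.52000°, λ = +149.76650°
Δφ = -2.5930°,  Δλ = -5.0423°
a = sin²(Δφ/2) + cos φ₁ cos φ₂ sin²(Δλ/2) = 0.000836
c = 2·arcsin(√a) = 0.057825 rad = 3.3131°
d = R·c = 6371 × 0.057825 = 368.4 km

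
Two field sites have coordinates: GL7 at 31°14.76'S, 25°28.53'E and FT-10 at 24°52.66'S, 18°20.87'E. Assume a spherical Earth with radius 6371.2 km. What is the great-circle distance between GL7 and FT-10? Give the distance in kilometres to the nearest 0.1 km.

994.8 km

GL7: φ = -31.24600°, λ = +25.47550°
FT-10: φ = -24.87767°, λ = +18.34783°
Δφ = 6.3683°,  Δλ = -7.1277°
a = sin²(Δφ/2) + cos φ₁ cos φ₂ sin²(Δλ/2) = 0.006082
c = 2·arcsin(√a) = 0.156136 rad = 8.9459°
d = R·c = 6371.2 × 0.156136 = 994.8 km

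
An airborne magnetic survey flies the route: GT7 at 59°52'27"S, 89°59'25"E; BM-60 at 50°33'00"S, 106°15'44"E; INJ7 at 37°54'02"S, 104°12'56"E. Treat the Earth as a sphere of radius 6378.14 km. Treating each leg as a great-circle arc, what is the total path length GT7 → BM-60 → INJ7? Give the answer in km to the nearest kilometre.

2875 km

GT7: φ = -59.87417°, λ = +89.99028°
BM-60: φ = -50.55000°, λ = +106.26222°
INJ7: φ = -37.90056°, λ = +104.21556°
GT7→BM-60: c = 0.228476 rad, d = 1457.25 km
BM-60→INJ7: c = 0.222230 rad, d = 1417.42 km
Total = 1457.25 + 1417.42 = 2874.67 km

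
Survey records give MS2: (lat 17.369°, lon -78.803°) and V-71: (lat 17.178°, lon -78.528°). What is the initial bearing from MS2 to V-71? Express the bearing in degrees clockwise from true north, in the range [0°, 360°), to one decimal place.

Δλ = 0.2750°
y = sin Δλ · cos φ₂ = 0.004586
x = cos φ₁ sin φ₂ − sin φ₁ cos φ₂ cos Δλ = -0.003330
θ = atan2(y, x) = 125.9894° → 125.9894° (mod 360°)

126.0°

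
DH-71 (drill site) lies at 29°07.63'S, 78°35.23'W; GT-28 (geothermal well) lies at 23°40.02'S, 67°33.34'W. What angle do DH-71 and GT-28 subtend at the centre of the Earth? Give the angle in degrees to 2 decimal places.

DH-71: φ = -29.12717°, λ = -78.58717°
GT-28: φ = -23.66700°, λ = -67.55567°
Δφ = 5.4602°,  Δλ = 11.0315°
a = sin²(Δφ/2) + cos φ₁ cos φ₂ sin²(Δλ/2) = 0.009661
c = 2·arcsin(√a) = 0.196894 rad = 11.2812°

11.28°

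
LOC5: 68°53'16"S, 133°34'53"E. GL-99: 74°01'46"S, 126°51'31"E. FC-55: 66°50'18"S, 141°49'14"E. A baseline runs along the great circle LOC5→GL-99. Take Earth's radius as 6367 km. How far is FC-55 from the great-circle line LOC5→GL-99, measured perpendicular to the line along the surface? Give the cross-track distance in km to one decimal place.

270.9 km

LOC5: φ = -68.88778°, λ = +133.58139°
GL-99: φ = -74.02944°, λ = +126.85861°
FC-55: φ = -66.83833°, λ = +141.82056°
δ₁₃ = central angle LOC5→FC-55 = 0.064849 rad  (haversine)
θ₁₃ = bearing LOC5→FC-55 = 60.435°,  θ₁₂ = bearing LOC5→GL-99 = 199.416°
dₓₜ = R·arcsin(sin δ₁₃ · sin(θ₁₃ − θ₁₂)) = 6367·arcsin(0.06480·sin(-138.981°)) = -270.878 km
|dₓₜ| = 270.878 km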